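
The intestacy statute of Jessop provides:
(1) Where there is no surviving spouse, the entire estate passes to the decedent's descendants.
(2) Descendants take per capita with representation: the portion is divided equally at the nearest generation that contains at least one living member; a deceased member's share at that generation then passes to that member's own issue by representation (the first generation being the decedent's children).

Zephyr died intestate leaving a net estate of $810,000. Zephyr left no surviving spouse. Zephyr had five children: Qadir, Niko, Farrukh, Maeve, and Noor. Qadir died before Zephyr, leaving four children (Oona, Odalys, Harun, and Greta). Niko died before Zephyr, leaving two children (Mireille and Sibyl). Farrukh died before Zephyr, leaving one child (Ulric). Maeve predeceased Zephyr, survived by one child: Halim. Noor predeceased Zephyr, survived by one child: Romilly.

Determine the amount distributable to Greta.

Greta receives $90,000.

The entire $810,000 passes to the descendants.
No child survives, so the initial division is made at the grandchildren's generation.
That amount ($810,000) is divided into 9 shares of $90,000: Oona, Odalys, Harun, Greta, Mireille, Sibyl, Ulric, Halim, and Romilly each take $90,000.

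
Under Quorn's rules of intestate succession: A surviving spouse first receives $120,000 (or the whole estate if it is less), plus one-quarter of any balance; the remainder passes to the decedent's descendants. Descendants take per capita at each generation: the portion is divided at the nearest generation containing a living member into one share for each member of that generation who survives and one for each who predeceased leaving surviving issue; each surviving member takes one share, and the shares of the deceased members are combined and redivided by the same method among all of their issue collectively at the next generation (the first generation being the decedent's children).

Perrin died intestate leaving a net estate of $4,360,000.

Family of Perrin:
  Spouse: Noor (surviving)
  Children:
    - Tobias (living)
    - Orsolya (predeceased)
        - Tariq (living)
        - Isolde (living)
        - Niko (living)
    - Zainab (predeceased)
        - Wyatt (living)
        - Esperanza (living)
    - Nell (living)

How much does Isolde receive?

Isolde receives $318,000.

Noor first takes $120,000, leaving a balance of $4,240,000. Noor then takes one-quarter of the balance ($1,060,000), for a total of $1,180,000. The remaining $3,180,000 passes to the descendants.
The descendants' portion ($3,180,000) is divided at the children's generation into 4 shares of $795,000. Tobias and Nell each take $795,000. The 2 shares of the deceased (Orsolya and Zainab) are combined into a pool of $1,590,000.
That pool ($1,590,000) is divided at the grandchildren's generation equally among Tariq, Isolde, Niko, Wyatt, and Esperanza: $318,000 each.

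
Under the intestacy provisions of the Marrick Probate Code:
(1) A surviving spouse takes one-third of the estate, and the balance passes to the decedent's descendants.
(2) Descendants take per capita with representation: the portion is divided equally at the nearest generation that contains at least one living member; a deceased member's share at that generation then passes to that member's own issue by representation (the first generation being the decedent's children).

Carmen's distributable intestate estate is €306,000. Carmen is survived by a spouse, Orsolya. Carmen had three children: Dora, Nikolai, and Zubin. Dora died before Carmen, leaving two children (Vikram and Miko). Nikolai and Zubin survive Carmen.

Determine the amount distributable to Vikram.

Vikram receives €34,000.

Orsolya takes one-third of €306,000 = €102,000. The remaining €204,000 passes to the descendants.
The descendants' portion (€204,000) is divided into 3 shares of €68,000: Nikolai and Zubin each take €68,000; Dora's €68,000 share passes to Dora's issue.
Dora's share (€68,000) is divided into 2 shares of €34,000: Vikram and Miko each take €34,000.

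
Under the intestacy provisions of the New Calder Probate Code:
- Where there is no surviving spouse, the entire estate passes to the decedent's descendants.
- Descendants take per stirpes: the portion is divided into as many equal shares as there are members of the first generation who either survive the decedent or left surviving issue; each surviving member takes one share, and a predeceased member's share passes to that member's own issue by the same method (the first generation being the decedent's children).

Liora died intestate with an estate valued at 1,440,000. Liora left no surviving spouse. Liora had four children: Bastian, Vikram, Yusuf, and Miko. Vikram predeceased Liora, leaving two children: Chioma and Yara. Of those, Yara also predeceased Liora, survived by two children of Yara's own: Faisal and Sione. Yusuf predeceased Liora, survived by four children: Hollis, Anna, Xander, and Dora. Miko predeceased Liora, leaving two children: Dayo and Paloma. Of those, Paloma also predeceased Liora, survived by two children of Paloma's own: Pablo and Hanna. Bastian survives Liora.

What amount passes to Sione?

Sione receives 90,000.

The entire 1,440,000 passes to the descendants.
That amount (1,440,000) is divided into 4 shares of 360,000: Bastian takes 360,000; Vikram's 360,000 share passes to Vikram's issue; Yusuf's 360,000 share passes to Yusuf's issue; Miko's 360,000 share passes to Miko's issue.
Vikram's share (360,000) is divided into 2 shares of 180,000: Chioma takes 180,000; Yara's 180,000 share passes to Yara's issue.
Yara's share (180,000) is divided into 2 shares of 90,000: Faisal and Sione each take 90,000.
Yusuf's share (360,000) is divided into 4 shares of 90,000: Hollis, Anna, Xander, and Dora each take 90,000.
Miko's share (360,000) is divided into 2 shares of 180,000: Dayo takes 180,000; Paloma's 180,000 share passes to Paloma's issue.
Paloma's share (180,000) is divided into 2 shares of 90,000: Pablo and Hanna each take 90,000.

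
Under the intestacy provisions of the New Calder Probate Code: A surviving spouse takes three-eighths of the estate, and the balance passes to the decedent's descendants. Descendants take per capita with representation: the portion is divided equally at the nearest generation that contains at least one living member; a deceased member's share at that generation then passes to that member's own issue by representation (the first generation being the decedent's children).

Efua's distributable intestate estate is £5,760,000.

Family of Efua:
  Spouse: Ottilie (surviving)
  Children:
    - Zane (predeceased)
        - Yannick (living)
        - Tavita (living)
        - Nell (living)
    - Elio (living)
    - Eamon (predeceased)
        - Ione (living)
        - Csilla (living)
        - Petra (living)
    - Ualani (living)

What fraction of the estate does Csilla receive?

Csilla receives 5/96 of the estate.

Ottilie takes three-eighths of £5,760,000 = £2,160,000. The remaining £3,600,000 passes to the descendants.
The descendants' portion (£3,600,000) is divided into 4 shares of £900,000: Elio and Ualani each take £900,000; Zane's £900,000 share passes to Zane's issue; Eamon's £900,000 share passes to Eamon's issue.
Zane's share (£900,000) is divided into 3 shares of £300,000: Yannick, Tavita, and Nell each take £300,000.
Eamon's share (£900,000) is divided into 3 shares of £300,000: Ione, Csilla, and Petra each take £300,000.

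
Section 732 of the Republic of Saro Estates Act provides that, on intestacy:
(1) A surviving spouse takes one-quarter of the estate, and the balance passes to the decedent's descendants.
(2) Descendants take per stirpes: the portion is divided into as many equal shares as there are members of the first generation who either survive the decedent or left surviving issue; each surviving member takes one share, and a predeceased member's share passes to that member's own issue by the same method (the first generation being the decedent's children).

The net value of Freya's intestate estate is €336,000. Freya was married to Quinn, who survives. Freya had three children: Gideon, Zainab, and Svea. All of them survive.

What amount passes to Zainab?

Quinn takes one-quarter of €336,000 = €84,000. The remaining €252,000 passes to the descendants.
The descendants' portion (€252,000) is divided into 3 shares of €84,000: Gideon, Zainab, and Svea each take €84,000.

Zainab receives €84,000.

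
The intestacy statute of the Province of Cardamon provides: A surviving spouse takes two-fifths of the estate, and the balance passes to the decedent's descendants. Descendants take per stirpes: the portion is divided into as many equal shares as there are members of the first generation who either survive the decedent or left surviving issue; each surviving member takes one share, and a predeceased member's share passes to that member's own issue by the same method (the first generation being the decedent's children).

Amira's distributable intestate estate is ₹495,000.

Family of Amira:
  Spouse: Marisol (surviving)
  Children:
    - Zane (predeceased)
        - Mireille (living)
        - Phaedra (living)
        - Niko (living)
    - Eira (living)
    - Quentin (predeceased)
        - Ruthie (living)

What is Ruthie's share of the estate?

Ruthie receives ₹99,000.

Marisol takes two-fifths of ₹495,000 = ₹198,000. The remaining ₹297,000 passes to the descendants.
The descendants' portion (₹297,000) is divided into 3 shares of ₹99,000: Eira takes ₹99,000; Zane's ₹99,000 share passes to Zane's issue; Quentin's ₹99,000 share passes to Quentin's issue.
Zane's share (₹99,000) is divided into 3 shares of ₹33,000: Mireille, Phaedra, and Niko each take ₹33,000.
Quentin's share (₹99,000) passes entirely to Ruthie.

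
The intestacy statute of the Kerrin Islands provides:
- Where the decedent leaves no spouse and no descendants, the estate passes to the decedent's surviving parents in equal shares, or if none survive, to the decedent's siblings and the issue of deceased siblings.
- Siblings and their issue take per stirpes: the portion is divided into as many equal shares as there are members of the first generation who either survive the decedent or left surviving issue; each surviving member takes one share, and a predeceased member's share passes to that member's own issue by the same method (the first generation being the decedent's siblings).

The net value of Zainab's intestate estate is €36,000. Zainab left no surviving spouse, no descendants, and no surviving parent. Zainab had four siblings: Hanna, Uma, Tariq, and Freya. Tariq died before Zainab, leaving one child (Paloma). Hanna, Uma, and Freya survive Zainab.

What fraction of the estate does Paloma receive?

The entire €36,000 passes to the siblings and their issue.
That amount (€36,000) is divided into 4 shares of €9,000: Hanna, Uma, and Freya each take €9,000; Tariq's €9,000 share passes to Tariq's issue.
Tariq's share (€9,000) passes entirely to Paloma.

Paloma receives 1/4 of the estate.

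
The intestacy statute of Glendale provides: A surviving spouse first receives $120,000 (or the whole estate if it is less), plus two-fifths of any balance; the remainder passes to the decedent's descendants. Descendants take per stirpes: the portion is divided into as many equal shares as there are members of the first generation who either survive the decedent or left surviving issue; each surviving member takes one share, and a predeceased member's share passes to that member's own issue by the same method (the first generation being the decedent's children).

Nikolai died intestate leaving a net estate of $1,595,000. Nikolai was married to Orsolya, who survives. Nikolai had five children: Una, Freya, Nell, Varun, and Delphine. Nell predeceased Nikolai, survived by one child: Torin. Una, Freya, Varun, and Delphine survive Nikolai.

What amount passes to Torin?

Orsolya first takes $120,000, leaving a balance of $1,475,000. Orsolya then takes two-fifths of the balance ($590,000), for a total of $710,000. The remaining $885,000 passes to the descendants.
The descendants' portion ($885,000) is divided into 5 shares of $177,000: Una, Freya, Varun, and Delphine each take $177,000; Nell's $177,000 share passes to Nell's issue.
Nell's share ($177,000) passes entirely to Torin.

Torin receives $177,000.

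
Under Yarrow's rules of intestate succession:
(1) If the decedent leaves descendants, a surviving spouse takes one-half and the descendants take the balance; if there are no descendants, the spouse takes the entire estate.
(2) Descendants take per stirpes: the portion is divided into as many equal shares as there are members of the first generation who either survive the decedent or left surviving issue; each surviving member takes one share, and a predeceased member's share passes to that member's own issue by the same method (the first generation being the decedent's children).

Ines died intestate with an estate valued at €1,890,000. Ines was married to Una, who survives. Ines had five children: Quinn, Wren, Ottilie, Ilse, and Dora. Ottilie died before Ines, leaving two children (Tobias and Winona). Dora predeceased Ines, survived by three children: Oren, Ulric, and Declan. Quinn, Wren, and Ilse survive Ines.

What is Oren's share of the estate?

Oren receives €63,000.

Una takes one-half of €1,890,000 = €945,000. The remaining €945,000 passes to the descendants.
The descendants' portion (€945,000) is divided into 5 shares of €189,000: Quinn, Wren, and Ilse each take €189,000; Ottilie's €189,000 share passes to Ottilie's issue; Dora's €189,000 share passes to Dora's issue.
Ottilie's share (€189,000) is divided into 2 shares of €94,500: Tobias and Winona each take €94,500.
Dora's share (€189,000) is divided into 3 shares of €63,000: Oren, Ulric, and Declan each take €63,000.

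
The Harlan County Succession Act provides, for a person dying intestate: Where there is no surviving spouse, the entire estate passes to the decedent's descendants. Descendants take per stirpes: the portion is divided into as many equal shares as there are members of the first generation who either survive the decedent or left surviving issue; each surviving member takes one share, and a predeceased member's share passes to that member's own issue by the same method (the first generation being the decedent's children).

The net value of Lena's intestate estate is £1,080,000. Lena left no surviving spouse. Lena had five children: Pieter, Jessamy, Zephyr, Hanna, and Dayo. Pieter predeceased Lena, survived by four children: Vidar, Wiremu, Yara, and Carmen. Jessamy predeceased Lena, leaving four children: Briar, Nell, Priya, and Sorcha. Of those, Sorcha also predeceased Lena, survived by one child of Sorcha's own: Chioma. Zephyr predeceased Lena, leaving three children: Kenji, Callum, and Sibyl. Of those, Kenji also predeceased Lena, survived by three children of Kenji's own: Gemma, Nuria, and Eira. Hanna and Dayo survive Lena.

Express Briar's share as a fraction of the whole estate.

Briar receives 1/20 of the estate.

The entire £1,080,000 passes to the descendants.
That amount (£1,080,000) is divided into 5 shares of £216,000: Hanna and Dayo each take £216,000; Pieter's £216,000 share passes to Pieter's issue; Jessamy's £216,000 share passes to Jessamy's issue; Zephyr's £216,000 share passes to Zephyr's issue.
Pieter's share (£216,000) is divided into 4 shares of £54,000: Vidar, Wiremu, Yara, and Carmen each take £54,000.
Jessamy's share (£216,000) is divided into 4 shares of £54,000: Briar, Nell, and Priya each take £54,000; Sorcha's £54,000 share passes to Sorcha's issue.
Sorcha's share (£54,000) passes entirely to Chioma.
Zephyr's share (£216,000) is divided into 3 shares of £72,000: Callum and Sibyl each take £72,000; Kenji's £72,000 share passes to Kenji's issue.
Kenji's share (£72,000) is divided into 3 shares of £24,000: Gemma, Nuria, and Eira each take £24,000.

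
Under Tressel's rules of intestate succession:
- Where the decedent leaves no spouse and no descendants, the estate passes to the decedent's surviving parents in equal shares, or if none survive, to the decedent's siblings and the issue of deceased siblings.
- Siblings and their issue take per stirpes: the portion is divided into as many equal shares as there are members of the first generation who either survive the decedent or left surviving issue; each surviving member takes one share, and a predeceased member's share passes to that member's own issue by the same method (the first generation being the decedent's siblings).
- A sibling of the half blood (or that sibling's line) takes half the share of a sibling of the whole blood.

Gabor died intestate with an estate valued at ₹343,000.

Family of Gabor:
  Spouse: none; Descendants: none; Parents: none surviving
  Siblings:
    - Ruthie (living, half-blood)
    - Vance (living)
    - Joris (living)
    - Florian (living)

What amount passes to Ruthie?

The entire ₹343,000 passes to the siblings and their issue.
Counting each half-blood sibling's line as half a unit, there are 7/2 units in ₹343,000, so one unit is ₹98,000. Whole-blood lines (Vance, Joris, and Florian) take ₹98,000 each; half-blood lines (Ruthie) take ₹49,000 each.

Ruthie receives ₹49,000.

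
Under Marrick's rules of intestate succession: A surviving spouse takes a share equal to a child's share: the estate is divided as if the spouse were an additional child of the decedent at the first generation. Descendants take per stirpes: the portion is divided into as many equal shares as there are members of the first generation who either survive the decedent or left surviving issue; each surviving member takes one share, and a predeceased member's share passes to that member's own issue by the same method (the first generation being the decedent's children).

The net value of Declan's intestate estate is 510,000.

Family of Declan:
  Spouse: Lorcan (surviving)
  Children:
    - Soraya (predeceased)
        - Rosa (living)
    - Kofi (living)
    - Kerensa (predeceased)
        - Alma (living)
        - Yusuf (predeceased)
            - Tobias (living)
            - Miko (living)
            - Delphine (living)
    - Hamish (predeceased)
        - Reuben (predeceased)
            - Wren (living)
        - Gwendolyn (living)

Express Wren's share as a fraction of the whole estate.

Wren receives 1/10 of the estate.

The spouse counts as an additional share at the children's level, so there are 5 primary shares of 102,000. Lorcan takes one such share (102,000).
The children's combined portion (408,000) is divided into 4 shares of 102,000: Kofi takes 102,000; Soraya's 102,000 share passes to Soraya's issue; Kerensa's 102,000 share passes to Kerensa's issue; Hamish's 102,000 share passes to Hamish's issue.
Soraya's share (102,000) passes entirely to Rosa.
Kerensa's share (102,000) is divided into 2 shares of 51,000: Alma takes 51,000; Yusuf's 51,000 share passes to Yusuf's issue.
Yusuf's share (51,000) is divided into 3 shares of 17,000: Tobias, Miko, and Delphine each take 17,000.
Hamish's share (102,000) is divided into 2 shares of 51,000: Gwendolyn takes 51,000; Reuben's 51,000 share passes to Reuben's issue.
Reuben's share (51,000) passes entirely to Wren.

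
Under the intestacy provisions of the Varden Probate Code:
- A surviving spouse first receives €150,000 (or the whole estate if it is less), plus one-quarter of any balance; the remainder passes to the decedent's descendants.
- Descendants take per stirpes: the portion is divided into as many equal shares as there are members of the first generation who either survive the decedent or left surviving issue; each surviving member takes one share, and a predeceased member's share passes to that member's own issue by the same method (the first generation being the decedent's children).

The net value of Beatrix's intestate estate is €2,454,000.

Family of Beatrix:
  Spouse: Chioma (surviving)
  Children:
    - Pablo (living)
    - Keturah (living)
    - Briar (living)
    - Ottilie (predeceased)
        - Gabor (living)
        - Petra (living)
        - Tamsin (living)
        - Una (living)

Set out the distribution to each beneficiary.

Chioma first takes €150,000, leaving a balance of €2,304,000. Chioma then takes one-quarter of the balance (€576,000), for a total of €726,000. The remaining €1,728,000 passes to the descendants.
The descendants' portion (€1,728,000) is divided into 4 shares of €432,000: Pablo, Keturah, and Briar each take €432,000; Ottilie's €432,000 share passes to Ottilie's issue.
Ottilie's share (€432,000) is divided into 4 shares of €108,000: Gabor, Petra, Tamsin, and Una each take €108,000.

Chioma: €726,000; Pablo: €432,000; Keturah: €432,000; Briar: €432,000; Gabor: €108,000; Petra: €108,000; Tamsin: €108,000; Una: €108,000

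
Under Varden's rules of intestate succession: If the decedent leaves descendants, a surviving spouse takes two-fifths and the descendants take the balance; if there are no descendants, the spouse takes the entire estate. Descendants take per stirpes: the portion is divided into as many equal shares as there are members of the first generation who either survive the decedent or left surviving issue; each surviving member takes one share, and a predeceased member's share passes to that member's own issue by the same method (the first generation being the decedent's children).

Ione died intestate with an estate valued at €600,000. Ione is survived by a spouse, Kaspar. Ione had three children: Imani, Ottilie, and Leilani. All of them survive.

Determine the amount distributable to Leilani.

Kaspar takes two-fifths of €600,000 = €240,000. The remaining €360,000 passes to the descendants.
The descendants' portion (€360,000) is divided into 3 shares of €120,000: Imani, Ottilie, and Leilani each take €120,000.

Leilani receives €120,000.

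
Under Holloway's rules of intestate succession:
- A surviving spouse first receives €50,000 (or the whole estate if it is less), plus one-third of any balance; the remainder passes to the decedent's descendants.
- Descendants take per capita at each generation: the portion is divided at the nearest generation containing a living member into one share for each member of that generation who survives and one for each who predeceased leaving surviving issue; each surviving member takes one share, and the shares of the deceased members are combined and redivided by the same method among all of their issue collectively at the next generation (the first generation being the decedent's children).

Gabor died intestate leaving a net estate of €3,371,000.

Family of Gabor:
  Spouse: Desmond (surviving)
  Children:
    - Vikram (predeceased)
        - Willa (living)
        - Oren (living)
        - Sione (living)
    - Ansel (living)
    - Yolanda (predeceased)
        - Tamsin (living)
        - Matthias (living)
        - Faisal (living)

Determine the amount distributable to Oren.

Oren receives €246,000.

Desmond first takes €50,000, leaving a balance of €3,321,000. Desmond then takes one-third of the balance (€1,107,000), for a total of €1,157,000. The remaining €2,214,000 passes to the descendants.
The descendants' portion (€2,214,000) is divided at the children's generation into 3 shares of €738,000. Ansel takes €738,000. The 2 shares of the deceased (Vikram and Yolanda) are combined into a pool of €1,476,000.
That pool (€1,476,000) is divided at the grandchildren's generation equally among Willa, Oren, Sione, Tamsin, Matthias, and Faisal: €246,000 each.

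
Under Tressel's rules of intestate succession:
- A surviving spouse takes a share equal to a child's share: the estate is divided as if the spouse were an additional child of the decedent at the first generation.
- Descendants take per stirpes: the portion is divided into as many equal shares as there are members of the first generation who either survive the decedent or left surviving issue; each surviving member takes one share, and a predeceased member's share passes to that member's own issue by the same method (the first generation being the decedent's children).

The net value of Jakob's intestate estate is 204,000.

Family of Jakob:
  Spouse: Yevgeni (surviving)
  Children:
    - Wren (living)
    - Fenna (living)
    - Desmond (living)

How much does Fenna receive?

Fenna receives 51,000.

The spouse counts as an additional share at the children's level, so there are 4 primary shares of 51,000. Yevgeni takes one such share (51,000).
The children's combined portion (153,000) is divided into 3 shares of 51,000: Wren, Fenna, and Desmond each take 51,000.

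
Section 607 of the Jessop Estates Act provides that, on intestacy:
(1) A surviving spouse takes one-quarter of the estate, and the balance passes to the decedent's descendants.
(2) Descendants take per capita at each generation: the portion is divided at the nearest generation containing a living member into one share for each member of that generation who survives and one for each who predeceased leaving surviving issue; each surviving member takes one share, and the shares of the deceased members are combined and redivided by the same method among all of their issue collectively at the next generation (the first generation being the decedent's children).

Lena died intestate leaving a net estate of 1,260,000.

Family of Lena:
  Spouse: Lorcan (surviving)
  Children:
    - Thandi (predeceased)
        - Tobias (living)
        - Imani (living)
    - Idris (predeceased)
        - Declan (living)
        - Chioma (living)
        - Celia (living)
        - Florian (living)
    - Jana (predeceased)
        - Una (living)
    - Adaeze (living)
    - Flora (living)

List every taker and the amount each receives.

Lorcan takes one-quarter of 1,260,000 = 315,000. The remaining 945,000 passes to the descendants.
The descendants' portion (945,000) is divided at the children's generation into 5 shares of 189,000. Adaeze and Flora each take 189,000. The 3 shares of the deceased (Thandi, Idris, and Jana) are combined into a pool of 567,000.
That pool (567,000) is divided at the grandchildren's generation equally among Tobias, Imani, Declan, Chioma, Celia, Florian, and Una: 81,000 each.

Lorcan: 315,000; Tobias: 81,000; Imani: 81,000; Declan: 81,000; Chioma: 81,000; Celia: 81,000; Florian: 81,000; Una: 81,000; Adaeze: 189,000; Flora: 189,000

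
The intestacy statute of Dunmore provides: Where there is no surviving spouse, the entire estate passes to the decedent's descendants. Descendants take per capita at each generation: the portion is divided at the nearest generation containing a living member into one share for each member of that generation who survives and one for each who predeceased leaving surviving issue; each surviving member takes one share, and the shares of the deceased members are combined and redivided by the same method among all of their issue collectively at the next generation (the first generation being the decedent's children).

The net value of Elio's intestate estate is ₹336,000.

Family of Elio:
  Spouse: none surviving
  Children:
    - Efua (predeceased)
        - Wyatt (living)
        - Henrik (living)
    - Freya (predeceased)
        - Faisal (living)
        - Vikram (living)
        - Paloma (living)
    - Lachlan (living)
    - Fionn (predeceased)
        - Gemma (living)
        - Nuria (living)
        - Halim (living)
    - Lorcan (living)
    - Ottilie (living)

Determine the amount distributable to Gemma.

Gemma receives ₹21,000.

The entire ₹336,000 passes to the descendants.
That amount (₹336,000) is divided at the children's generation into 6 shares of ₹56,000. Lachlan, Lorcan, and Ottilie each take ₹56,000. The 3 shares of the deceased (Efua, Freya, and Fionn) are combined into a pool of ₹168,000.
That pool (₹168,000) is divided at the grandchildren's generation equally among Wyatt, Henrik, Faisal, Vikram, Paloma, Gemma, Nuria, and Halim: ₹21,000 each.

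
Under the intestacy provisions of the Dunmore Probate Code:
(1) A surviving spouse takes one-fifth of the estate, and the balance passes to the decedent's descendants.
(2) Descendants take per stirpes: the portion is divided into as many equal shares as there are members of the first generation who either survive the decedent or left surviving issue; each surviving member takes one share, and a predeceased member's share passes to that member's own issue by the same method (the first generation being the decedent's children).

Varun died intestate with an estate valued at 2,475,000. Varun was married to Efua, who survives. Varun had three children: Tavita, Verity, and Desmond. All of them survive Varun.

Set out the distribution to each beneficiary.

Efua: 495,000; Tavita: 660,000; Verity: 660,000; Desmond: 660,000

Efua takes one-fifth of 2,475,000 = 495,000. The remaining 1,980,000 passes to the descendants.
The descendants' portion (1,980,000) is divided into 3 shares of 660,000: Tavita, Verity, and Desmond each take 660,000.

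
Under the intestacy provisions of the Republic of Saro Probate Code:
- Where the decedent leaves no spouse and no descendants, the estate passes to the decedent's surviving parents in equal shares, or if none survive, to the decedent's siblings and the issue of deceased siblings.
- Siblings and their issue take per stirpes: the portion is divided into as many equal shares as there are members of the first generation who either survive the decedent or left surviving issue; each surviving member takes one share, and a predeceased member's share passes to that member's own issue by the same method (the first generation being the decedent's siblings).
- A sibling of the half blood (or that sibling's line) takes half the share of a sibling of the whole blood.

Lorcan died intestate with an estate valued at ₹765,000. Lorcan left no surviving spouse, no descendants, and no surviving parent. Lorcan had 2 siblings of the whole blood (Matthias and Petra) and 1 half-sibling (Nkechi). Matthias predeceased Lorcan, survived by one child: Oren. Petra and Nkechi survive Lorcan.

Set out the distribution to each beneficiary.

The entire ₹765,000 passes to the siblings and their issue.
Counting each half-blood sibling's line as half a unit, there are 5/2 units in ₹765,000, so one unit is ₹306,000. Whole-blood lines (Matthias and Petra) take ₹306,000 each; half-blood lines (Nkechi) take ₹153,000 each.
Matthias's share (₹306,000) passes entirely to Oren.

Oren: ₹306,000; Petra: ₹306,000; Nkechi: ₹153,000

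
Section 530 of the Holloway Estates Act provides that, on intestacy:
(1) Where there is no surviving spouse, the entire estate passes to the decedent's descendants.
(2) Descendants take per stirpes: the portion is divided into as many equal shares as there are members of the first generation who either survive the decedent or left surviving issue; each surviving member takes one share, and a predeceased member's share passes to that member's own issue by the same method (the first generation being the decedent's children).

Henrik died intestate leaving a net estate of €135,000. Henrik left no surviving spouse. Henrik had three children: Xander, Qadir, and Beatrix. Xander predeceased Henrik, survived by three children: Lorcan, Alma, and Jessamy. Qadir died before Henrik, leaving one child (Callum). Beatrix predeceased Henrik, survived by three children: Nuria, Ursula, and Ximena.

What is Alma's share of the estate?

Alma receives €15,000.

The entire €135,000 passes to the descendants.
That amount (€135,000) is divided into 3 shares of €45,000: Xander's €45,000 share passes to Xander's issue; Qadir's €45,000 share passes to Qadir's issue; Beatrix's €45,000 share passes to Beatrix's issue.
Xander's share (€45,000) is divided into 3 shares of €15,000: Lorcan, Alma, and Jessamy each take €15,000.
Qadir's share (€45,000) passes entirely to Callum.
Beatrix's share (€45,000) is divided into 3 shares of €15,000: Nuria, Ursula, and Ximena each take €15,000.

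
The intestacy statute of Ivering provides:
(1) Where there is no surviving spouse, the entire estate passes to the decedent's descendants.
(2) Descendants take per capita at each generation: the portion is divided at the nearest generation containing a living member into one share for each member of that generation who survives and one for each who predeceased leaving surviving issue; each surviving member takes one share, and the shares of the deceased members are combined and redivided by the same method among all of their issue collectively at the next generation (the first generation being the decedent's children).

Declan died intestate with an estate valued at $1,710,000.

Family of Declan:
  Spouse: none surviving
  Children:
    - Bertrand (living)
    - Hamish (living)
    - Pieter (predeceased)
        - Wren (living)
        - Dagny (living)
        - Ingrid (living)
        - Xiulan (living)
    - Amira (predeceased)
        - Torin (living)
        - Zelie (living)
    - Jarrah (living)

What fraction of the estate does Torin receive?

The entire $1,710,000 passes to the descendants.
That amount ($1,710,000) is divided at the children's generation into 5 shares of $342,000. Bertrand, Hamish, and Jarrah each take $342,000. The 2 shares of the deceased (Pieter and Amira) are combined into a pool of $684,000.
That pool ($684,000) is divided at the grandchildren's generation equally among Wren, Dagny, Ingrid, Xiulan, Torin, and Zelie: $114,000 each.

Torin receives 1/15 of the estate.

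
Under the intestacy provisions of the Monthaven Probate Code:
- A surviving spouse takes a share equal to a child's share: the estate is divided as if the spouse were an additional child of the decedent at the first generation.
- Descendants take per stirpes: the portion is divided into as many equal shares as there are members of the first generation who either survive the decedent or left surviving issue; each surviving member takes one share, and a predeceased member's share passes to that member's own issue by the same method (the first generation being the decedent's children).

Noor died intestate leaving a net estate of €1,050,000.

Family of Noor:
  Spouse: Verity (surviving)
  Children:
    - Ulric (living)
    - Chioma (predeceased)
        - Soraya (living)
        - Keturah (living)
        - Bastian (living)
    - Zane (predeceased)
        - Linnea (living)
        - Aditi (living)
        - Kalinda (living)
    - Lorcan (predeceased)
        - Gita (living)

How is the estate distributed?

Verity: €210,000; Ulric: €210,000; Soraya: €70,000; Keturah: €70,000; Bastian: €70,000; Linnea: €70,000; Aditi: €70,000; Kalinda: €70,000; Gita: €210,000

The spouse counts as an additional share at the children's level, so there are 5 primary shares of €210,000. Verity takes one such share (€210,000).
The children's combined portion (€840,000) is divided into 4 shares of €210,000: Ulric takes €210,000; Chioma's €210,000 share passes to Chioma's issue; Zane's €210,000 share passes to Zane's issue; Lorcan's €210,000 share passes to Lorcan's issue.
Chioma's share (€210,000) is divided into 3 shares of €70,000: Soraya, Keturah, and Bastian each take €70,000.
Zane's share (€210,000) is divided into 3 shares of €70,000: Linnea, Aditi, and Kalinda each take €70,000.
Lorcan's share (€210,000) passes entirely to Gita.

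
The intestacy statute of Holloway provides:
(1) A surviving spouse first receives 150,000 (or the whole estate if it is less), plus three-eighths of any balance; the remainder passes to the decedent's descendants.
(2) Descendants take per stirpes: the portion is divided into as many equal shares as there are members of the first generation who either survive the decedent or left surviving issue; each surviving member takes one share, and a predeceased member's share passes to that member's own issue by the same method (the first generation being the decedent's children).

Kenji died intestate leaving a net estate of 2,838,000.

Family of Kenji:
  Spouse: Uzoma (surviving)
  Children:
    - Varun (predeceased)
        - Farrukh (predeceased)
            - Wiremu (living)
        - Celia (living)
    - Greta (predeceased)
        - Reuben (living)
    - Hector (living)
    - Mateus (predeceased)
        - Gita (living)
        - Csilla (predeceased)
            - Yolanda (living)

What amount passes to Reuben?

Uzoma first takes 150,000, leaving a balance of 2,688,000. Uzoma then takes three-eighths of the balance (1,008,000), for a total of 1,158,000. The remaining 1,680,000 passes to the descendants.
The descendants' portion (1,680,000) is divided into 4 shares of 420,000: Hector takes 420,000; Varun's 420,000 share passes to Varun's issue; Greta's 420,000 share passes to Greta's issue; Mateus's 420,000 share passes to Mateus's issue.
Varun's share (420,000) is divided into 2 shares of 210,000: Celia takes 210,000; Farrukh's 210,000 share passes to Farrukh's issue.
Farrukh's share (210,000) passes entirely to Wiremu.
Greta's share (420,000) passes entirely to Reuben.
Mateus's share (420,000) is divided into 2 shares of 210,000: Gita takes 210,000; Csilla's 210,000 share passes to Csilla's issue.
Csilla's share (210,000) passes entirely to Yolanda.

Reuben receives 420,000.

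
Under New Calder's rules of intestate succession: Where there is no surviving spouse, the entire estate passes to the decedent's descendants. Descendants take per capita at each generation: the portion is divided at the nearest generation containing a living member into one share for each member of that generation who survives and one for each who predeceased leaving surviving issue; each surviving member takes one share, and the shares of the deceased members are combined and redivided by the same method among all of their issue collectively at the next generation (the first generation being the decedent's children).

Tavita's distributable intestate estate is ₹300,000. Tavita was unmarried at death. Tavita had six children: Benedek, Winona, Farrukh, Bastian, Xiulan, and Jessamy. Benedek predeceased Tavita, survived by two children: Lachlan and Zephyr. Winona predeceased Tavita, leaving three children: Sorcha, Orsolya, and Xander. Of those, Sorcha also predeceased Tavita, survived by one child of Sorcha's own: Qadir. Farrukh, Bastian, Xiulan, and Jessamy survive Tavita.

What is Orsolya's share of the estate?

The entire ₹300,000 passes to the descendants.
That amount (₹300,000) is divided at the children's generation into 6 shares of ₹50,000. Farrukh, Bastian, Xiulan, and Jessamy each take ₹50,000. The 2 shares of the deceased (Benedek and Winona) are combined into a pool of ₹100,000.
That pool (₹100,000) is divided at the grandchildren's generation into 5 shares of ₹20,000. Lachlan, Zephyr, Orsolya, and Xander each take ₹20,000. The remaining share for the deceased Sorcha (₹20,000) is carried to the next generation.
That pool (₹20,000) passes entirely to Qadir, the sole taker at the great-grandchildren's generation.

Orsolya receives ₹20,000.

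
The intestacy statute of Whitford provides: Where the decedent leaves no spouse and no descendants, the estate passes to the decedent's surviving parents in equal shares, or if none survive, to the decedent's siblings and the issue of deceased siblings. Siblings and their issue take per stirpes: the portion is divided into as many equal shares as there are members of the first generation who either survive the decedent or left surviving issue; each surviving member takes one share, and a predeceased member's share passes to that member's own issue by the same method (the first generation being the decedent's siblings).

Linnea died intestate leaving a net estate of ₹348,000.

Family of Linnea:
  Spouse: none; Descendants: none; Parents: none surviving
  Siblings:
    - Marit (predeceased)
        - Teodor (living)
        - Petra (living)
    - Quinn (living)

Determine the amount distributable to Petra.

Petra receives ₹87,000.

The entire ₹348,000 passes to the siblings and their issue.
That amount (₹348,000) is divided into 2 shares of ₹174,000: Quinn takes ₹174,000; Marit's ₹174,000 share passes to Marit's issue.
Marit's share (₹174,000) is divided into 2 shares of ₹87,000: Teodor and Petra each take ₹87,000.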